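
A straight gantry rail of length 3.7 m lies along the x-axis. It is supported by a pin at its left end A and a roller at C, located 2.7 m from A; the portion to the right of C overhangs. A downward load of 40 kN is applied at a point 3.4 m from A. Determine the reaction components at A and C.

A_x = 0, A_y = -10.37 kN, C_y = 50.37 kN

Taking moments about A: C_y·2.7 − 40·3.4 = 0 → C_y = 136/2.7 = 50.3704 ≈ 50.37 kN.
ΣF_y = 0: A_y + 50.3704 − 40 = 0 → A_y = -10.37 kN.
ΣF_x = 0: no horizontal applied forces, so A_x = 0.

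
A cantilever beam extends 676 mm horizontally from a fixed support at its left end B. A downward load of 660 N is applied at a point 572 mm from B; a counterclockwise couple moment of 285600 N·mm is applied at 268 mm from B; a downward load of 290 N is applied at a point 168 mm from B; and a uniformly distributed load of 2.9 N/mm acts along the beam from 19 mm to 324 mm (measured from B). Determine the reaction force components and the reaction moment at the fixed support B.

B_x = 0, B_y = 1834 N, M_B = 292300 N·mm

Resultant of the distributed load: 2.9 × 305 = 884.5 N at 171.5 mm from B.
ΣF_x = 0: B_x = 0.
ΣF_y = 0: B_y − 660 − 290 − 2.9·305 = 0 → B_y = 1834 N.
ΣM about B: M_B − 660·572 + 285600 − 290·168 − (2.9·305)·171.5 = 0 → M_B = 292300 N·mm.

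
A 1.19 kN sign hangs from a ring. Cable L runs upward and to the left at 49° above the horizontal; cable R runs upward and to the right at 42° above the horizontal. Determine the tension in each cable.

T_L = 0.8845 kN, T_R = 0.7808 kN

ΣF_x = 0: −T_L·cos49° + T_R·cos42° = 0 → T_R = 0.882815·T_L.
ΣF_y = 0: T_L·sin49° + T_R·sin42° = 1.19.
Substitute: T_L·(0.75471 + 0.882815·0.669131) = 1.19 → T_L = 0.884476 ≈ 0.8845 kN.
Then T_R = 0.882815 × 0.884476 = 0.7808 kN.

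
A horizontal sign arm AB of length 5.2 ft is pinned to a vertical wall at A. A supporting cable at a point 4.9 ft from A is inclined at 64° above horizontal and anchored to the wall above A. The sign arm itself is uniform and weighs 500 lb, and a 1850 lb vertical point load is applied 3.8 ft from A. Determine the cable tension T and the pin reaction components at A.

T = 1891 lb, A_x = 829.1 lb, A_y = 650.0 lb

ΣM about A: T·sin64°·4.9 − 500·2.6 − 1850·3.8 = 0 → T = 8330/(4.9·0.898794) = 1891.42 ≈ 1891 lb.
ΣF_x = 0: A_x − T·cos64° = 0 → A_x = 1891.42 × 0.438371 = 829.1 lb.
ΣF_y = 0: A_y + T·sin64° − 500 − 1850 = 0 → A_y = 2350 − 1891.42 × 0.898794 = 650.0 lb.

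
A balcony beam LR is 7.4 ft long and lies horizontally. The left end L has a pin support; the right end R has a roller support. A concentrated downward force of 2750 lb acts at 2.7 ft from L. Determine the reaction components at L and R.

Taking moments about L: R_y·7.4 − 2750·2.7 = 0 → R_y = 7425/7.4 = 1003.38 ≈ 1003 lb.
ΣF_y = 0: L_y + 1003.38 − 2750 = 0 → L_y = 1747 lb.
ΣF_x = 0: no horizontal applied forces, so L_x = 0.

L_x = 0, L_y = 1747 lb, R_y = 1003 lb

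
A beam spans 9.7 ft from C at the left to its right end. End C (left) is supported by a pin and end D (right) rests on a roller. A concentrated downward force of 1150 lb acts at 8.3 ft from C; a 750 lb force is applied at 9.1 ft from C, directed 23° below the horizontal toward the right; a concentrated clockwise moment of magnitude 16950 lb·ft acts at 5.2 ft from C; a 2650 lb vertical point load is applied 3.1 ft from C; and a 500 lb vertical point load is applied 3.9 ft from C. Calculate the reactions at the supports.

Moments about C: D_y·9.7 − 1150·8.3 − 750·sin23°·9.1 − 16950 − 2650·3.1 − 500·3.9 = 0 → D_y = 39326.7/9.7 = 4054.3 ≈ 4054 lb.
ΣF_y = 0: C_y + 4054.3 − 1150 − 750·sin23° − 2650 − 500 = 0 → C_y = 538.7 lb.
ΣF_x = 0: C_x + 750·cos23° = 0 → C_x = -690.4 lb.

C_x = -690.4 lb, C_y = 538.7 lb, D_y = 4054 lb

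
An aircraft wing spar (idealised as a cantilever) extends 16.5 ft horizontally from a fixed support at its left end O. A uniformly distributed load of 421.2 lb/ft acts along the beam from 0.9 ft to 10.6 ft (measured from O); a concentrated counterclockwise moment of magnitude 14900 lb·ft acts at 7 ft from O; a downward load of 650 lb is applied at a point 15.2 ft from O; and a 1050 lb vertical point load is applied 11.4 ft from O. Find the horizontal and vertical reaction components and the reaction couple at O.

O_x = 0, O_y = 5786 lb, M_O = 30440 lb·ft

Resultant of the distributed load: 421.2 × 9.7 = 4085.64 lb at 5.75 ft from O.
ΣF_x = 0: O_x = 0.
ΣF_y = 0: O_y − 421.2·9.7 − 650 − 1050 = 0 → O_y = 5786 lb.
ΣM about O: M_O − (421.2·9.7)·5.75 + 14900 − 650·15.2 − 1050·11.4 = 0 → M_O = 30440 lb·ft.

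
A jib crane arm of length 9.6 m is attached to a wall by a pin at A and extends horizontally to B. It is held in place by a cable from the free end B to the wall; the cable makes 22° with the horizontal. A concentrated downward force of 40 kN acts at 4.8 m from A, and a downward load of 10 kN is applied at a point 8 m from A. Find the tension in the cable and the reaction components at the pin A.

T = 75.63 kN, A_x = 70.13 kN, A_y = 21.67 kN

ΣM about A: T·sin22°·9.6 − 40·4.8 − 10·8 = 0 → T = 272/(9.6·0.374607) = 75.6348 ≈ 75.63 kN.
ΣF_x = 0: A_x − T·cos22° = 0 → A_x = 75.6348 × 0.927184 = 70.13 kN.
ΣF_y = 0: A_y + T·sin22° − 40 − 10 = 0 → A_y = 50 − 75.6348 × 0.374607 = 21.67 kN.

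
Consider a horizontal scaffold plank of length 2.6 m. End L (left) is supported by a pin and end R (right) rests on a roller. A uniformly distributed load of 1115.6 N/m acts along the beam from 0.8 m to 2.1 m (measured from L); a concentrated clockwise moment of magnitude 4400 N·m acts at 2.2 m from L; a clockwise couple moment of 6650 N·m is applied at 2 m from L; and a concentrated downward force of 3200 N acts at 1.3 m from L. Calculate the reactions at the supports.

Resultant of the distributed load: 1115.6 × 1.3 = 1450.28 N at 1.45 m from L.
ΣM about L: R_y·2.6 − (1115.6·1.3)·1.45 − 4400 − 6650 − 3200·1.3 = 0 → R_y = 17312.906/2.6 = 6658.81 ≈ 6659 N.
ΣF_y = 0: L_y + 6658.81 − 1115.6·1.3 − 3200 = 0 → L_y = -2009 N.
ΣF_x = 0: no horizontal applied forces, so L_x = 0.

L_x = 0, L_y = -2009 N, R_y = 6659 N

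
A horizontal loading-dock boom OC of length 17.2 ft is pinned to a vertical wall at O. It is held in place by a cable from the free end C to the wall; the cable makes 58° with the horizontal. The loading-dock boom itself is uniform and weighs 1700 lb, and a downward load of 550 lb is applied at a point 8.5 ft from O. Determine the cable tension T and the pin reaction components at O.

T = 1323 lb, O_x = 701.0 lb, O_y = 1128 lb

ΣM about O: T·sin58°·17.2 − 1700·8.6 − 550·8.5 = 0 → T = 19295/(17.2·0.848048) = 1322.81 ≈ 1323 lb.
ΣF_x = 0: O_x − T·cos58° = 0 → O_x = 1322.81 × 0.529919 = 701.0 lb.
ΣF_y = 0: O_y + T·sin58° − 1700 − 550 = 0 → O_y = 2250 − 1322.81 × 0.848048 = 1128 lb.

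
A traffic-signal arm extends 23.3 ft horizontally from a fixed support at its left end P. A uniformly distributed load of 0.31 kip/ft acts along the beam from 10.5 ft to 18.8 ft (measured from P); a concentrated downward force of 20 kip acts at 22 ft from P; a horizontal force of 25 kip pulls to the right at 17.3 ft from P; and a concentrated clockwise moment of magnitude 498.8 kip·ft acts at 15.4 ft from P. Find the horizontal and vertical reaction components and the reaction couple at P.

Resultant of the distributed load: 0.31 × 8.3 = 2.573 kip at 14.65 ft from P.
ΣF_x = 0: P_x + 25 = 0 → P_x = -25.00 kip.
ΣF_y = 0: P_y − 0.31·8.3 − 20 = 0 → P_y = 22.57 kip.
ΣM about P: M_P − (0.31·8.3)·14.65 − 20·22 − 498.8 = 0 → M_P = 976.5 kip·ft.

P_x = -25.00 kip, P_y = 22.57 kip, M_P = 976.5 kip·ft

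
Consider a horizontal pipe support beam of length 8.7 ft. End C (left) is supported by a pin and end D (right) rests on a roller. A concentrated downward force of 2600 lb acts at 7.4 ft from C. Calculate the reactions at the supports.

C_x = 0, C_y = 388.5 lb, D_y = 2211 lb

Taking moments about C: D_y·8.7 − 2600·7.4 = 0 → D_y = 19240/8.7 = 2211.49 ≈ 2211 lb.
ΣF_y = 0: C_y + 2211.49 − 2600 = 0 → C_y = 388.5 lb.
ΣF_x = 0: no horizontal applied forces, so C_x = 0.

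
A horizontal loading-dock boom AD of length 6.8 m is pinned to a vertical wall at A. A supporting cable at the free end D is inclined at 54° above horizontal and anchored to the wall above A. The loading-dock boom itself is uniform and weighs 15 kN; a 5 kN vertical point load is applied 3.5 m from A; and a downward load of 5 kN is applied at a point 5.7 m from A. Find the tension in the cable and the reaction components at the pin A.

ΣM about A: T·sin54°·6.8 − 15·3.4 − 5·3.5 − 5·5.7 = 0 → T = 97/(6.8·0.809017) = 17.6321 ≈ 17.63 kN.
ΣF_x = 0: A_x − T·cos54° = 0 → A_x = 17.6321 × 0.587785 = 10.36 kN.
ΣF_y = 0: A_y + T·sin54° − 15 − 5 − 5 = 0 → A_y = 25 − 17.6321 × 0.809017 = 10.74 kN.

T = 17.63 kN, A_x = 10.36 kN, A_y = 10.74 kN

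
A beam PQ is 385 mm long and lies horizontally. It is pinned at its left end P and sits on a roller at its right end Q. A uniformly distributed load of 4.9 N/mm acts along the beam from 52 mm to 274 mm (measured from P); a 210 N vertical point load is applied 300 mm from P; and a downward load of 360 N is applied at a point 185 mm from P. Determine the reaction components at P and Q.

Resultant of the distributed load: 4.9 × 222 = 1087.8 N at 163 mm from P.
Moments about P: Q_y·385 − (4.9·222)·163 − 210·300 − 360·185 = 0 → Q_y = 306911.4/385 = 797.172 ≈ 797.2 N.
ΣF_y = 0: P_y + 797.172 − 4.9·222 − 210 − 360 = 0 → P_y = 860.6 N.
ΣF_x = 0: no horizontal applied forces, so P_x = 0.

P_x = 0, P_y = 860.6 N, Q_y = 797.2 N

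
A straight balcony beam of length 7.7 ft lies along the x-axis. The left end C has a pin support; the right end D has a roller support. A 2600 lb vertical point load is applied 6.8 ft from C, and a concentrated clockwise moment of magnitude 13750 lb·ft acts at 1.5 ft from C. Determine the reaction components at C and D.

C_x = 0, C_y = -1482 lb, D_y = 4082 lb

ΣM about C: D_y·7.7 − 2600·6.8 − 13750 = 0 → D_y = 31430/7.7 = 4081.82 ≈ 4082 lb.
ΣF_y = 0: C_y + 4081.82 − 2600 = 0 → C_y = -1482 lb.
ΣF_x = 0: no horizontal applied forces, so C_x = 0.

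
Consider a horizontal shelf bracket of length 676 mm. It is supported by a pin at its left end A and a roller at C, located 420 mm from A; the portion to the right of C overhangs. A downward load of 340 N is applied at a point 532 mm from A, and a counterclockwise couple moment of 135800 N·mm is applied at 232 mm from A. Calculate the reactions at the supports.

A_x = 0, A_y = 232.7 N, C_y = 107.3 N

ΣM about A: C_y·420 − 340·532 + 135800 = 0 → C_y = 45080/420 = 107.333 ≈ 107.3 N.
ΣF_y = 0: A_y + 107.333 − 340 = 0 → A_y = 232.7 N.
ΣF_x = 0: no horizontal applied forces, so A_x = 0.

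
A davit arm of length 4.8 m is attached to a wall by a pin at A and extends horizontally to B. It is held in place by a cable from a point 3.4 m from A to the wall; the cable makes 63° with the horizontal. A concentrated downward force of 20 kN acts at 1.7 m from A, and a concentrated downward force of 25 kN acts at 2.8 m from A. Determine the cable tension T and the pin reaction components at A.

ΣM about A: T·sin63°·3.4 − 20·1.7 − 25·2.8 = 0 → T = 104/(3.4·0.891007) = 34.33 kN.
ΣF_x = 0: A_x − T·cos63° = 0 → A_x = 34.33 × 0.45399 = 15.59 kN.
ΣF_y = 0: A_y + T·sin63° − 20 − 25 = 0 → A_y = 45 − 34.33 × 0.891007 = 14.41 kN.

T = 34.33 kN, A_x = 15.59 kN, A_y = 14.41 kN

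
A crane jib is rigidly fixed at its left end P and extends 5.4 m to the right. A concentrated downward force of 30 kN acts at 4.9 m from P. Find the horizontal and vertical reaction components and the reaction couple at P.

P_x = 0, P_y = 30.00 kN, M_P = 147.0 kN·m

ΣF_x = 0: P_x = 0.
ΣF_y = 0: P_y − 30 = 0 → P_y = 30.00 kN.
ΣM about P: M_P − 30·4.9 = 0 → M_P = 147.0 kN·m.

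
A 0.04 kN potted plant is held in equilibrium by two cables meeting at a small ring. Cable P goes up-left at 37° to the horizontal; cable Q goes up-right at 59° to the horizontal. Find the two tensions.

ΣF_x = 0: −T_P·cos37° + T_Q·cos59° = 0 → T_Q = 1.55063·T_P.
ΣF_y = 0: T_P·sin37° + T_Q·sin59° = 0.04.
Substitute: T_P·(0.601815 + 1.55063·0.857167) = 0.04 → T_P = 0.020715 ≈ 0.02072 kN.
Then T_Q = 1.55063 × 0.020715 = 0.03212 kN.

T_P = 0.02072 kN, T_Q = 0.03212 kN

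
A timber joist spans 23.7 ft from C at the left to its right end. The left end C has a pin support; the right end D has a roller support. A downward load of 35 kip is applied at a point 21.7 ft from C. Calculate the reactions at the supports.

Moments about C: D_y·23.7 − 35·21.7 = 0 → D_y = 759.5/23.7 = 32.0464 ≈ 32.05 kip.
ΣF_y = 0: C_y + 32.0464 − 35 = 0 → C_y = 2.954 kip.
ΣF_x = 0: no horizontal applied forces, so C_x = 0.

C_x = 0, C_y = 2.954 kip, D_y = 32.05 kip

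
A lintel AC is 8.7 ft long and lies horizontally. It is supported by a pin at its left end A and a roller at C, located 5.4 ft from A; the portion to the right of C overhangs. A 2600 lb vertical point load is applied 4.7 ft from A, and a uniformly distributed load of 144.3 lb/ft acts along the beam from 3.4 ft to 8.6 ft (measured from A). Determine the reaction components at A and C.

A_x = 0, A_y = 253.7 lb, C_y = 3097 lb

Resultant of the distributed load: 144.3 × 5.2 = 750.36 lb at 6 ft from A.
ΣM about A: C_y·5.4 − 2600·4.7 − (144.3·5.2)·6 = 0 → C_y = 16722.16/5.4 = 3096.7 ≈ 3097 lb.
ΣF_y = 0: A_y + 3096.7 − 2600 − 144.3·5.2 = 0 → A_y = 253.7 lb.
ΣF_x = 0: no horizontal applied forces, so A_x = 0.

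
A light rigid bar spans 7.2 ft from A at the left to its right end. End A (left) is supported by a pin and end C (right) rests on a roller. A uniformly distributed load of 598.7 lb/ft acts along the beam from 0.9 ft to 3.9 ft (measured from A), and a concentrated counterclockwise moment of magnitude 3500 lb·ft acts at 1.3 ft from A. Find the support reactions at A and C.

A_x = 0, A_y = 1684 lb, C_y = 112.6 lb

Resultant of the distributed load: 598.7 × 3 = 1796.1 lb at 2.4 ft from A.
Taking moments about A: C_y·7.2 − (598.7·3)·2.4 + 3500 = 0 → C_y = 810.64/7.2 = 112.589 ≈ 112.6 lb.
ΣF_y = 0: A_y + 112.589 − 598.7·3 = 0 → A_y = 1684 lb.
ΣF_x = 0: no horizontal applied forces, so A_x = 0.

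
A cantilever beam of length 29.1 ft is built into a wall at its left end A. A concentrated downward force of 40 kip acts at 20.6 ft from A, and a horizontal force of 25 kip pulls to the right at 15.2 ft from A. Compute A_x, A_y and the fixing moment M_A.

ΣF_x = 0: A_x + 25 = 0 → A_x = -25.00 kip.
ΣF_y = 0: A_y − 40 = 0 → A_y = 40.00 kip.
ΣM about A: M_A − 40·20.6 = 0 → M_A = 824.0 kip·ft.

A_x = -25.00 kip, A_y = 40.00 kip, M_A = 824.0 kip·ft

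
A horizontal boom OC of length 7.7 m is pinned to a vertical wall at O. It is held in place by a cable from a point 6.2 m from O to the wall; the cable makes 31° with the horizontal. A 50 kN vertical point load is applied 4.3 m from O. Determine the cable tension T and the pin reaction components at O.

T = 67.33 kN, O_x = 57.71 kN, O_y = 15.32 kN

ΣM about O: T·sin31°·6.2 − 50·4.3 = 0 → T = 215/(6.2·0.515038) = 67.3298 ≈ 67.33 kN.
ΣF_x = 0: O_x − T·cos31° = 0 → O_x = 67.3298 × 0.857167 = 57.71 kN.
ΣF_y = 0: O_y + T·sin31° − 50 = 0 → O_y = 50 − 67.3298 × 0.515038 = 15.32 kN.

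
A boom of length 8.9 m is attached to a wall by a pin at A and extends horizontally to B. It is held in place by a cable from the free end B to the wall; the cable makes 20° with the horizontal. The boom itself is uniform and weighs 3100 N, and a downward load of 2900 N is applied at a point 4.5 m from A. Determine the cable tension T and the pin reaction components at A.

ΣM about A: T·sin20°·8.9 − 3100·4.45 − 2900·4.5 = 0 → T = 26845/(8.9·0.34202) = 8819.05 ≈ 8819 N.
ΣF_x = 0: A_x − T·cos20° = 0 → A_x = 8819.05 × 0.939693 = 8287 N.
ΣF_y = 0: A_y + T·sin20° − 3100 − 2900 = 0 → A_y = 6000 − 8819.05 × 0.34202 = 2984 N.

T = 8819 N, A_x = 8287 N, A_y = 2984 N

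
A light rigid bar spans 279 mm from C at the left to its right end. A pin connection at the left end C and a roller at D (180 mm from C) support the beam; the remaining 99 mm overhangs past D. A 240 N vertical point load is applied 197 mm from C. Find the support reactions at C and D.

Moments about C: D_y·180 − 240·197 = 0 → D_y = 47280/180 = 262.667 ≈ 262.7 N.
ΣF_y = 0: C_y + 262.667 − 240 = 0 → C_y = -22.67 N.
ΣF_x = 0: no horizontal applied forces, so C_x = 0.

C_x = 0, C_y = -22.67 N, D_y = 262.7 N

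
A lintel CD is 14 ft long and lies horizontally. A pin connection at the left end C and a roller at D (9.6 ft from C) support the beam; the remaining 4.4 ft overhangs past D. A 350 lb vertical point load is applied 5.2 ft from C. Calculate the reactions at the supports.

ΣM about C: D_y·9.6 − 350·5.2 = 0 → D_y = 1820/9.6 = 189.583 ≈ 189.6 lb.
ΣF_y = 0: C_y + 189.583 − 350 = 0 → C_y = 160.4 lb.
ΣF_x = 0: no horizontal applied forces, so C_x = 0.

C_x = 0, C_y = 160.4 lb, D_y = 189.6 lb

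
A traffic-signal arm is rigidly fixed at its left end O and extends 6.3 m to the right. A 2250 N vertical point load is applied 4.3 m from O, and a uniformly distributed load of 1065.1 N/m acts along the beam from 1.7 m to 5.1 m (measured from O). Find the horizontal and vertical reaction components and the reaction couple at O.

Resultant of the distributed load: 1065.1 × 3.4 = 3621.34 N at 3.4 m from O.
ΣF_x = 0: O_x = 0.
ΣF_y = 0: O_y − 2250 − 1065.1·3.4 = 0 → O_y = 5871 N.
ΣM about O: M_O − 2250·4.3 − (1065.1·3.4)·3.4 = 0 → M_O = 21990 N·m.

O_x = 0, O_y = 5871 N, M_O = 21990 N·m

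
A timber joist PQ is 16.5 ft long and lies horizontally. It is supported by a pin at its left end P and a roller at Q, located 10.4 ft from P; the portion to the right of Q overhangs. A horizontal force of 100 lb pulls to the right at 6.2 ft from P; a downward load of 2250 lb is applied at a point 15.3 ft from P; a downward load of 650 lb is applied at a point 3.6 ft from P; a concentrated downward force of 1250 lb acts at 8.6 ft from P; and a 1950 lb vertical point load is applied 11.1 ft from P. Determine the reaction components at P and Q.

Taking moments about P: Q_y·10.4 − 2250·15.3 − 650·3.6 − 1250·8.6 − 1950·11.1 = 0 → Q_y = 69160/10.4 = 6650 lb.
ΣF_y = 0: P_y + 6650 − 2250 − 650 − 1250 − 1950 = 0 → P_y = -550.0 lb.
ΣF_x = 0: P_x + 100 = 0 → P_x = -100.0 lb.

P_x = -100.0 lb, P_y = -550.0 lb, Q_y = 6650 lb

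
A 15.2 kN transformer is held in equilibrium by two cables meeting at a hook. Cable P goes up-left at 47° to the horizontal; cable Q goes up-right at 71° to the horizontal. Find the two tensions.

ΣF_x = 0: −T_P·cos47° + T_Q·cos71° = 0 → T_Q = 2.09479·T_P.
ΣF_y = 0: T_P·sin47° + T_Q·sin71° = 15.2.
Substitute: T_P·(0.731354 + 2.09479·0.945519) = 15.2 → T_P = 5.60468 ≈ 5.605 kN.
Then T_Q = 2.09479 × 5.60468 = 11.74 kN.

T_P = 5.605 kN, T_Q = 11.74 kN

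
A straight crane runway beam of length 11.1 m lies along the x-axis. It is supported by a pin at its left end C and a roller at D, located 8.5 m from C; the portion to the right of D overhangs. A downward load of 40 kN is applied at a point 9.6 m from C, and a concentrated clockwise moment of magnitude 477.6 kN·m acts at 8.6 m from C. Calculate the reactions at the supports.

ΣM about C: D_y·8.5 − 40·9.6 − 477.6 = 0 → D_y = 861.6/8.5 = 101.365 ≈ 101.4 kN.
ΣF_y = 0: C_y + 101.365 − 40 = 0 → C_y = -61.36 kN.
ΣF_x = 0: no horizontal applied forces, so C_x = 0.

C_x = 0, C_y = -61.36 kN, D_y = 101.4 kN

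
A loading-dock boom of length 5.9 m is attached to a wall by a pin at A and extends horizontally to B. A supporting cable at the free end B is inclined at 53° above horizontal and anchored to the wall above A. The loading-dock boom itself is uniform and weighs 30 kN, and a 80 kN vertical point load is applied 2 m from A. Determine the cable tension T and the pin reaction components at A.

ΣM about A: T·sin53°·5.9 − 30·2.95 − 80·2 = 0 → T = 248.5/(5.9·0.798636) = 52.7382 ≈ 52.74 kN.
ΣF_x = 0: A_x − T·cos53° = 0 → A_x = 52.7382 × 0.601815 = 31.74 kN.
ΣF_y = 0: A_y + T·sin53° − 30 − 80 = 0 → A_y = 110 − 52.7382 × 0.798636 = 67.88 kN.

T = 52.74 kN, A_x = 31.74 kN, A_y = 67.88 kN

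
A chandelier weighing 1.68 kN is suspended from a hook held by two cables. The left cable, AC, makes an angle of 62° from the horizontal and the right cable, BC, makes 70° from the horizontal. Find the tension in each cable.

T_AC = 0.7732 kN, T_BC = 1.061 kN

ΣF_x = 0: −T_AC·cos62° + T_BC·cos70° = 0 → T_BC = 1.37264·T_AC.
ΣF_y = 0: T_AC·sin62° + T_BC·sin70° = 1.68.
Substitute: T_AC·(0.882948 + 1.37264·0.939693) = 1.68 → T_AC = 0.773193 ≈ 0.7732 kN.
Then T_BC = 1.37264 × 0.773193 = 1.061 kN.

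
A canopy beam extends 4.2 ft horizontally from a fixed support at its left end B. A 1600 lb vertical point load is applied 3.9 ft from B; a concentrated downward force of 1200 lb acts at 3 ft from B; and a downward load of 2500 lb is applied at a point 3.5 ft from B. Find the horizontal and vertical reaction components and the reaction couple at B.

ΣF_x = 0: B_x = 0.
ΣF_y = 0: B_y − 1600 − 1200 − 2500 = 0 → B_y = 5300 lb.
ΣM about B: M_B − 1600·3.9 − 1200·3 − 2500·3.5 = 0 → M_B = 18590 lb·ft.

B_x = 0, B_y = 5300 lb, M_B = 18590 lb·ft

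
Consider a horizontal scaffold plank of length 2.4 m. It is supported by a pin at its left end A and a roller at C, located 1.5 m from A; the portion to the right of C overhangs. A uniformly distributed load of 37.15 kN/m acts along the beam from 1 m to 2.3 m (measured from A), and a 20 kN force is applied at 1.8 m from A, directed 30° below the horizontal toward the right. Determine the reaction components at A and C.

A_x = -17.32 kN, A_y = -6.830 kN, C_y = 65.12 kN

Resultant of the distributed load: 37.15 × 1.3 = 48.295 kN at 1.65 m from A.
Moments about A: C_y·1.5 − (37.15·1.3)·1.65 − 20·sin30°·1.8 = 0 → C_y = 97.68675/1.5 = 65.1245 ≈ 65.12 kN.
ΣF_y = 0: A_y + 65.1245 − 37.15·1.3 − 20·sin30° = 0 → A_y = -6.830 kN.
ΣF_x = 0: A_x + 20·cos30° = 0 → A_x = -17.32 kN.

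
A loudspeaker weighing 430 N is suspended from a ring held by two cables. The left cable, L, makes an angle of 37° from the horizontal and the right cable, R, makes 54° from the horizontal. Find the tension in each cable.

T_L = 252.8 N, T_R = 343.5 N

ΣF_x = 0: −T_L·cos37° + T_R·cos54° = 0 → T_R = 1.35872·T_L.
ΣF_y = 0: T_L·sin37° + T_R·sin54° = 430.
Substitute: T_L·(0.601815 + 1.35872·0.809017) = 430 → T_L = 252.786 ≈ 252.8 N.
Then T_R = 1.35872 × 252.786 = 343.5 N.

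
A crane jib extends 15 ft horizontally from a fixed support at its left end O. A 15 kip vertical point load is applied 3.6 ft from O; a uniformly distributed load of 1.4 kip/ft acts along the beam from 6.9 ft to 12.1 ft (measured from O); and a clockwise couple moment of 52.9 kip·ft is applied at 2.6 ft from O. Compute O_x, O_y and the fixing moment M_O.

Resultant of the distributed load: 1.4 × 5.2 = 7.28 kip at 9.5 ft from O.
ΣF_x = 0: O_x = 0.
ΣF_y = 0: O_y − 15 − 1.4·5.2 = 0 → O_y = 22.28 kip.
ΣM about O: M_O − 15·3.6 − (1.4·5.2)·9.5 − 52.9 = 0 → M_O = 176.1 kip·ft.

O_x = 0, O_y = 22.28 kip, M_O = 176.1 kip·ft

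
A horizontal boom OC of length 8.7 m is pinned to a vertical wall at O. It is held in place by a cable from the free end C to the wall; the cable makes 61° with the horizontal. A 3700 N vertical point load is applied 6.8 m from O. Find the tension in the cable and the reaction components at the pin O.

ΣM about O: T·sin61°·8.7 − 3700·6.8 = 0 → T = 25160/(8.7·0.87462) = 3306.53 ≈ 3307 N.
ΣF_x = 0: O_x − T·cos61° = 0 → O_x = 3306.53 × 0.48481 = 1603 N.
ΣF_y = 0: O_y + T·sin61° − 3700 = 0 → O_y = 3700 − 3306.53 × 0.87462 = 808.0 N.

T = 3307 N, O_x = 1603 N, O_y = 808.0 N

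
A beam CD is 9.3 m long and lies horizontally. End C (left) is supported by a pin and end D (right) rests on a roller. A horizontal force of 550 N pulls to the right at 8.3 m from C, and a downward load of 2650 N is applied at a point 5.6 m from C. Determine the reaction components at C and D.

C_x = -550.0 N, C_y = 1054 N, D_y = 1596 N

Moments about C: D_y·9.3 − 2650·5.6 = 0 → D_y = 14840/9.3 = 1595.7 ≈ 1596 N.
ΣF_y = 0: C_y + 1595.7 − 2650 = 0 → C_y = 1054 N.
ΣF_x = 0: C_x + 550 = 0 → C_x = -550.0 N.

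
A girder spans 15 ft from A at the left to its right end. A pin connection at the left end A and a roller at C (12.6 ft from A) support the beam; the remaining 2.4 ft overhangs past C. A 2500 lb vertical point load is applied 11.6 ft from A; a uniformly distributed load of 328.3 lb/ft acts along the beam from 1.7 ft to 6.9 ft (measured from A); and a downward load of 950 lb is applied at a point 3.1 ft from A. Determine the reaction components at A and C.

Resultant of the distributed load: 328.3 × 5.2 = 1707.16 lb at 4.3 ft from A.
Taking moments about A: C_y·12.6 − 2500·11.6 − (328.3·5.2)·4.3 − 950·3.1 = 0 → C_y = 39285.788/12.6 = 3117.92 ≈ 3118 lb.
ΣF_y = 0: A_y + 3117.92 − 2500 − 328.3·5.2 − 950 = 0 → A_y = 2039 lb.
ΣF_x = 0: no horizontal applied forces, so A_x = 0.

A_x = 0, A_y = 2039 lb, C_y = 3118 lb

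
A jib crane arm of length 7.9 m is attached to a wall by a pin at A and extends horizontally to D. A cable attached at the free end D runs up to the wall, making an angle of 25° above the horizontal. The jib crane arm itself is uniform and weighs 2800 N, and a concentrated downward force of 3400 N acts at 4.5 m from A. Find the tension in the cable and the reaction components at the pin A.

ΣM about A: T·sin25°·7.9 − 2800·3.95 − 3400·4.5 = 0 → T = 26360/(7.9·0.422618) = 7895.33 ≈ 7895 N.
ΣF_x = 0: A_x − T·cos25° = 0 → A_x = 7895.33 × 0.906308 = 7156 N.
ΣF_y = 0: A_y + T·sin25° − 2800 − 3400 = 0 → A_y = 6200 − 7895.33 × 0.422618 = 2863 N.

T = 7895 N, A_x = 7156 N, A_y = 2863 N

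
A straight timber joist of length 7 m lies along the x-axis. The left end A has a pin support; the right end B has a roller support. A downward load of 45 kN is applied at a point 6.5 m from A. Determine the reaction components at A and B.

Taking moments about A: B_y·7 − 45·6.5 = 0 → B_y = 292.5/7 = 41.7857 ≈ 41.79 kN.
ΣF_y = 0: A_y + 41.7857 − 45 = 0 → A_y = 3.214 kN.
ΣF_x = 0: no horizontal applied forces, so A_x = 0.

A_x = 0, A_y = 3.214 kN, B_y = 41.79 kN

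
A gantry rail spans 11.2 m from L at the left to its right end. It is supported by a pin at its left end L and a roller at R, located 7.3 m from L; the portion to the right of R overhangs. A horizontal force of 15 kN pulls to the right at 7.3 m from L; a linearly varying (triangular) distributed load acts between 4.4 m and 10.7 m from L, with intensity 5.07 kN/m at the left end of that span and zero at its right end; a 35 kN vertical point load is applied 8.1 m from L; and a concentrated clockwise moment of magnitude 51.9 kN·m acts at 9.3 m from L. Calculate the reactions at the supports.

Resultant of the triangular load: ½ × 5.07 × 6.3 = 15.9705 kN, acting at 6.5 m from L (one-third of the span from the peak).
Moments about L: R_y·7.3 − (½·5.07·6.3)·6.5 − 35·8.1 − 51.9 = 0 → R_y = 439.20825/7.3 = 60.1655 ≈ 60.17 kN.
ΣF_y = 0: L_y + 60.1655 − ½·5.07·6.3 − 35 = 0 → L_y = -9.195 kN.
ΣF_x = 0: L_x + 15 = 0 → L_x = -15.00 kN.

L_x = -15.00 kN, L_y = -9.195 kN, R_y = 60.17 kN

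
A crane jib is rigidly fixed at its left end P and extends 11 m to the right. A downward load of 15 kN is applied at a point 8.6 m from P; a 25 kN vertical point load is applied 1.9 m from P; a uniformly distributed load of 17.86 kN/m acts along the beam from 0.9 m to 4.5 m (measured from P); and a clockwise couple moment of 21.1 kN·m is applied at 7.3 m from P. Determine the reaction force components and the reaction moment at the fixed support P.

P_x = 0, P_y = 104.3 kN, M_P = 371.2 kN·m

Resultant of the distributed load: 17.86 × 3.6 = 64.296 kN at 2.7 m from P.
ΣF_x = 0: P_x = 0.
ΣF_y = 0: P_y − 15 − 25 − 17.86·3.6 = 0 → P_y = 104.3 kN.
ΣM about P: M_P − 15·8.6 − 25·1.9 − (17.86·3.6)·2.7 − 21.1 = 0 → M_P = 371.2 kN·m.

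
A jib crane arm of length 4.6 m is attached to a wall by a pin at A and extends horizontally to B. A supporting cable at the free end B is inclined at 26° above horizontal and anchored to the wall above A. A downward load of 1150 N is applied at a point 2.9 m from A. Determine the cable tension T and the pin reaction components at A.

ΣM about A: T·sin26°·4.6 − 1150·2.9 = 0 → T = 3335/(4.6·0.438371) = 1653.85 ≈ 1654 N.
ΣF_x = 0: A_x − T·cos26° = 0 → A_x = 1653.85 × 0.898794 = 1486 N.
ΣF_y = 0: A_y + T·sin26° − 1150 = 0 → A_y = 1150 − 1653.85 × 0.438371 = 425.0 N.

T = 1654 N, A_x = 1486 N, A_y = 425.0 N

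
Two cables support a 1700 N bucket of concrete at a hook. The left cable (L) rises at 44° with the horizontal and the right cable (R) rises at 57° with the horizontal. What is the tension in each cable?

ΣF_x = 0: −T_L·cos44° + T_R·cos57° = 0 → T_R = 1.32076·T_L.
ΣF_y = 0: T_L·sin44° + T_R·sin57° = 1700.
Substitute: T_L·(0.694658 + 1.32076·0.838671) = 1700 → T_L = 943.218 ≈ 943.2 N.
Then T_R = 1.32076 × 943.218 = 1246 N.

T_L = 943.2 N, T_R = 1246 N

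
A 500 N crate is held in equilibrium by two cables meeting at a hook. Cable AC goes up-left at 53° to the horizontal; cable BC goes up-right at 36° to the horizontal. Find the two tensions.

ΣF_x = 0: −T_AC·cos53° + T_BC·cos36° = 0 → T_BC = 0.743884·T_AC.
ΣF_y = 0: T_AC·sin53° + T_BC·sin36° = 500.
Substitute: T_AC·(0.798636 + 0.743884·0.587785) = 500 → T_AC = 404.57 ≈ 404.6 N.
Then T_BC = 0.743884 × 404.57 = 301.0 N.

T_AC = 404.6 N, T_BC = 301.0 N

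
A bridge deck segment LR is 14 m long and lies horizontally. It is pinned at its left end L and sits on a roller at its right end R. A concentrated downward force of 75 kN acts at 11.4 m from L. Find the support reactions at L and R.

L_x = 0, L_y = 13.93 kN, R_y = 61.07 kN

Taking moments about L: R_y·14 − 75·11.4 = 0 → R_y = 855/14 = 61.0714 ≈ 61.07 kN.
ΣF_y = 0: L_y + 61.0714 − 75 = 0 → L_y = 13.93 kN.
ΣF_x = 0: no horizontal applied forces, so L_x = 0.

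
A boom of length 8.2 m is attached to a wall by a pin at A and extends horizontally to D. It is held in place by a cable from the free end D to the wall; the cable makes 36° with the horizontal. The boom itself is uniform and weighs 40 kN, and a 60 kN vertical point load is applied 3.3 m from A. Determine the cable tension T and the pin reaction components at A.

T = 75.11 kN, A_x = 60.76 kN, A_y = 55.85 kN

ΣM about A: T·sin36°·8.2 − 40·4.1 − 60·3.3 = 0 → T = 362/(8.2·0.587785) = 75.1063 ≈ 75.11 kN.
ΣF_x = 0: A_x − T·cos36° = 0 → A_x = 75.1063 × 0.809017 = 60.76 kN.
ΣF_y = 0: A_y + T·sin36° − 40 − 60 = 0 → A_y = 100 − 75.1063 × 0.587785 = 55.85 kN.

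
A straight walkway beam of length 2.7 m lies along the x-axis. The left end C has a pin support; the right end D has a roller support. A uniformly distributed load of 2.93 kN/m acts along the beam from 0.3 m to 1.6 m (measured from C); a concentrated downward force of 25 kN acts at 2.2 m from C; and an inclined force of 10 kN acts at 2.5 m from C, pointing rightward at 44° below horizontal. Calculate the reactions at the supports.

C_x = -7.193 kN, C_y = 7.613 kN, D_y = 28.14 kN

Resultant of the distributed load: 2.93 × 1.3 = 3.809 kN at 0.95 m from C.
Taking moments about C: D_y·2.7 − (2.93·1.3)·0.95 − 25·2.2 − 10·sin44°·2.5 = 0 → D_y = 75.985/2.7 = 28.1426 ≈ 28.14 kN.
ΣF_y = 0: C_y + 28.1426 − 2.93·1.3 − 25 − 10·sin44° = 0 → C_y = 7.613 kN.
ΣF_x = 0: C_x + 10·cos44° = 0 → C_x = -7.193 kN.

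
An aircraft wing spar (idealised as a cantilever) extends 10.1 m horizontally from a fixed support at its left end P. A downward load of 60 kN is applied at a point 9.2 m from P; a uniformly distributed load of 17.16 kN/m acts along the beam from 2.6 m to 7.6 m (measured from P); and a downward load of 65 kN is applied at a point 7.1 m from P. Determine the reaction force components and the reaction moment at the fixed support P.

Resultant of the distributed load: 17.16 × 5 = 85.8 kN at 5.1 m from P.
ΣF_x = 0: P_x = 0.
ΣF_y = 0: P_y − 60 − 17.16·5 − 65 = 0 → P_y = 210.8 kN.
ΣM about P: M_P − 60·9.2 − (17.16·5)·5.1 − 65·7.1 = 0 → M_P = 1451 kN·m.

P_x = 0, P_y = 210.8 kN, M_P = 1451 kN·m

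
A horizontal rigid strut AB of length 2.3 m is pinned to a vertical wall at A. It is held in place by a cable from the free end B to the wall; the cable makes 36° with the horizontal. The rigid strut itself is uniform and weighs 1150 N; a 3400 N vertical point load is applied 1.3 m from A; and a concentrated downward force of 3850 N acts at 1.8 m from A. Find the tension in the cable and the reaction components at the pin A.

ΣM about A: T·sin36°·2.3 − 1150·1.15 − 3400·1.3 − 3850·1.8 = 0 → T = 12672.5/(2.3·0.587785) = 9373.81 ≈ 9374 N.
ΣF_x = 0: A_x − T·cos36° = 0 → A_x = 9373.81 × 0.809017 = 7584 N.
ΣF_y = 0: A_y + T·sin36° − 1150 − 3400 − 3850 = 0 → A_y = 8400 − 9373.81 × 0.587785 = 2890 N.

T = 9374 N, A_x = 7584 N, A_y = 2890 N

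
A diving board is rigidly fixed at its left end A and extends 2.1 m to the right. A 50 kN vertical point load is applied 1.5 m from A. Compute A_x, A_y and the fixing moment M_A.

ΣF_x = 0: A_x = 0.
ΣF_y = 0: A_y − 50 = 0 → A_y = 50.00 kN.
ΣM about A: M_A − 50·1.5 = 0 → M_A = 75.00 kN·m.

A_x = 0, A_y = 50.00 kN, M_A = 75.00 kN·m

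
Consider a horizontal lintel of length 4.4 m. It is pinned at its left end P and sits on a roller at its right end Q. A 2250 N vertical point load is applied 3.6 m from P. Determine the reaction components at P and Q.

ΣM about P: Q_y·4.4 − 2250·3.6 = 0 → Q_y = 8100/4.4 = 1840.91 ≈ 1841 N.
ΣF_y = 0: P_y + 1840.91 − 2250 = 0 → P_y = 409.1 N.
ΣF_x = 0: no horizontal applied forces, so P_x = 0.

P_x = 0, P_y = 409.1 N, Q_y = 1841 N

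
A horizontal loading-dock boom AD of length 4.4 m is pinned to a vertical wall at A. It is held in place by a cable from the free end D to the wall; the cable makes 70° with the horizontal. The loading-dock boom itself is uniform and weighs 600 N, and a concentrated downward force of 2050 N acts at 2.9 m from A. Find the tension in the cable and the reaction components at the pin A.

ΣM about A: T·sin70°·4.4 − 600·2.2 − 2050·2.9 = 0 → T = 7265/(4.4·0.939693) = 1757.1 ≈ 1757 N.
ΣF_x = 0: A_x − T·cos70° = 0 → A_x = 1757.1 × 0.34202 = 601.0 N.
ΣF_y = 0: A_y + T·sin70° − 600 − 2050 = 0 → A_y = 2650 − 1757.1 × 0.939693 = 998.9 N.

T = 1757 N, A_x = 601.0 N, A_y = 998.9 N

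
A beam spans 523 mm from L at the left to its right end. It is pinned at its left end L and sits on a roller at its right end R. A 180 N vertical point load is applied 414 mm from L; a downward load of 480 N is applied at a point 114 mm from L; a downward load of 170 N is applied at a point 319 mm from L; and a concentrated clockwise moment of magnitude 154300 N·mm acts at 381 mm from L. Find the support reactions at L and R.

L_x = 0, L_y = 184.2 N, R_y = 645.8 N

ΣM about L: R_y·523 − 180·414 − 480·114 − 170·319 − 154300 = 0 → R_y = 337770/523 = 645.832 ≈ 645.8 N.
ΣF_y = 0: L_y + 645.832 − 180 − 480 − 170 = 0 → L_y = 184.2 N.
ΣF_x = 0: no horizontal applied forces, so L_x = 0.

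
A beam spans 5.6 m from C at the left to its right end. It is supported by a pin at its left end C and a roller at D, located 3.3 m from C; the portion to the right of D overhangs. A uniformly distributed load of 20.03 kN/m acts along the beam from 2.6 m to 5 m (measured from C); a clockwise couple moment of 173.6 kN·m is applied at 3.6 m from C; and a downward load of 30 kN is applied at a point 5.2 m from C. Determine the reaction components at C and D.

Resultant of the distributed load: 20.03 × 2.4 = 48.072 kN at 3.8 m from C.
ΣM about C: D_y·3.3 − (20.03·2.4)·3.8 − 173.6 − 30·5.2 = 0 → D_y = 512.2736/3.3 = 155.234 ≈ 155.2 kN.
ΣF_y = 0: C_y + 155.234 − 20.03·2.4 − 30 = 0 → C_y = -77.16 kN.
ΣF_x = 0: no horizontal applied forces, so C_x = 0.

C_x = 0, C_y = -77.16 kN, D_y = 155.2 kN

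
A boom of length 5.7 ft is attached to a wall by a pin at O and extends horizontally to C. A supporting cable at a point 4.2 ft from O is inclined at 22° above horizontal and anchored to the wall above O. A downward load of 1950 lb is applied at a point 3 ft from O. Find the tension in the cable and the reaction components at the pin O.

ΣM about O: T·sin22°·4.2 − 1950·3 = 0 → T = 5850/(4.2·0.374607) = 3718.18 ≈ 3718 lb.
ΣF_x = 0: O_x − T·cos22° = 0 → O_x = 3718.18 × 0.927184 = 3447 lb.
ΣF_y = 0: O_y + T·sin22° − 1950 = 0 → O_y = 1950 − 3718.18 × 0.374607 = 557.1 lb.

T = 3718 lb, O_x = 3447 lb, O_y = 557.1 lb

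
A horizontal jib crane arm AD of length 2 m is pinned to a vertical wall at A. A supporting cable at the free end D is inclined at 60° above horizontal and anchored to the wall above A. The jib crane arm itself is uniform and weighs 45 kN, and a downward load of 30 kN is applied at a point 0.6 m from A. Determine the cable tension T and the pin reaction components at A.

ΣM about A: T·sin60°·2 − 45·1 − 30·0.6 = 0 → T = 63/(2·0.866025) = 36.3731 ≈ 36.37 kN.
ΣF_x = 0: A_x − T·cos60° = 0 → A_x = 36.3731 × 0.5 = 18.19 kN.
ΣF_y = 0: A_y + T·sin60° − 45 − 30 = 0 → A_y = 75 − 36.3731 × 0.866025 = 43.50 kN.

T = 36.37 kN, A_x = 18.19 kN, A_y = 43.50 kN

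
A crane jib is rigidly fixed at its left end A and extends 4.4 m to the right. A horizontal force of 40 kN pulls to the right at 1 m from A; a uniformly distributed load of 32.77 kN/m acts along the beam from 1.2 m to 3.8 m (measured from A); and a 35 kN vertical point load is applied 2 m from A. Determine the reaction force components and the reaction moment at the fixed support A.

A_x = -40.00 kN, A_y = 120.2 kN, M_A = 283.0 kN·m

Resultant of the distributed load: 32.77 × 2.6 = 85.202 kN at 2.5 m from A.
ΣF_x = 0: A_x + 40 = 0 → A_x = -40.00 kN.
ΣF_y = 0: A_y − 32.77·2.6 − 35 = 0 → A_y = 120.2 kN.
ΣM about A: M_A − (32.77·2.6)·2.5 − 35·2 = 0 → M_A = 283.0 kN·m.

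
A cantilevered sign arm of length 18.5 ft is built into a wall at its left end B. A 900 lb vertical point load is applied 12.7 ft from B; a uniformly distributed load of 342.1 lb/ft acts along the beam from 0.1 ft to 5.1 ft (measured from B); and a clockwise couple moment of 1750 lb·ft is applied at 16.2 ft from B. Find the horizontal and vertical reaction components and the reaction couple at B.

Resultant of the distributed load: 342.1 × 5 = 1710.5 lb at 2.6 ft from B.
ΣF_x = 0: B_x = 0.
ΣF_y = 0: B_y − 900 − 342.1·5 = 0 → B_y = 2610 lb.
ΣM about B: M_B − 900·12.7 − (342.1·5)·2.6 − 1750 = 0 → M_B = 17630 lb·ft.

B_x = 0, B_y = 2610 lb, M_B = 17630 lb·ft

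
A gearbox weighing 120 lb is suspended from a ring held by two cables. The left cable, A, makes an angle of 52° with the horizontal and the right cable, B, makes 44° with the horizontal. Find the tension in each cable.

ΣF_x = 0: −T_A·cos52° + T_B·cos44° = 0 → T_B = 0.85587·T_A.
ΣF_y = 0: T_A·sin52° + T_B·sin44° = 120.
Substitute: T_A·(0.788011 + 0.85587·0.694658) = 120 → T_A = 86.7963 ≈ 86.80 lb.
Then T_B = 0.85587 × 86.7963 = 74.29 lb.

T_A = 86.80 lb, T_B = 74.29 lb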